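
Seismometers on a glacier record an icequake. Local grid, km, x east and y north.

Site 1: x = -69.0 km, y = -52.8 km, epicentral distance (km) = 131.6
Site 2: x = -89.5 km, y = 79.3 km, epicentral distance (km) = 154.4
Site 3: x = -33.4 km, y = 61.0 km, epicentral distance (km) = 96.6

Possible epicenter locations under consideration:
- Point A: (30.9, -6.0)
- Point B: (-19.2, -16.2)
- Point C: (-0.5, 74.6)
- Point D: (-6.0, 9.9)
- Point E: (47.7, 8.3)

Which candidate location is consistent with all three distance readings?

Point E

For each candidate, compare |candidate − station| to the reported distance:
Point A: residuals Site 1 21.3, Site 2 6.8, Site 3 3.7 → max 21.3 km
Point B: residuals Site 1 69.8, Site 2 35.8, Site 3 18.1 → max 69.8 km
Point C: residuals Site 1 13.0, Site 2 65.3, Site 3 61.0 → max 65.3 km
Point D: residuals Site 1 42.7, Site 2 45.8, Site 3 38.6 → max 45.8 km
Point E: residuals Site 1 0.1, Site 2 0.1, Site 3 0.1 → max 0.1 km
Only Point E has all residuals ≈ 0.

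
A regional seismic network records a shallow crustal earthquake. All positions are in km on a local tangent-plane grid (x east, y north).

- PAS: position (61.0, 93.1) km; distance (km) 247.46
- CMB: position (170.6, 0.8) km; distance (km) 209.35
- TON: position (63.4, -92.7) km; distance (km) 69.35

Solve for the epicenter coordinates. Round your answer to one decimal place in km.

Circle about each station: (x − 61.0)² + (y − 93.1)² = 247.46²; (x − 170.6)² + (y − 0.8)² = 209.35²; (x − 63.4)² + (y + 92.7)² = 69.35².
Subtracting the PAS equation from the CMB and TON equations removes the quadratic terms:
219.2 x − 184.6 y = 34125.42
4.8 x − 371.6 y = 56651.27
Solving the 2×2 system: x ≈ 27.6, y ≈ -152.1 km.

x ≈ 27.6 km, y ≈ -152.1 km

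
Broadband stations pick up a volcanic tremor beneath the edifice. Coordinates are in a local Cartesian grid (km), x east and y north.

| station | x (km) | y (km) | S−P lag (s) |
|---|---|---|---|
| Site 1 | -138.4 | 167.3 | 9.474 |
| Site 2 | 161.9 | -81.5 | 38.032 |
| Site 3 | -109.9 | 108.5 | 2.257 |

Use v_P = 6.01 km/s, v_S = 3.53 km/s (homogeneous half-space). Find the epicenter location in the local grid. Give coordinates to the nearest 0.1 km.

(-114.7, 89.8)

Distance from S−P lag: d = Δt · v_P v_S / (v_P − v_S) = Δt · (6.01·3.53)/(6.01−3.53) ≈ 8.5546·Δt.
So d_Site 1 = 81.05, d_Site 2 = 325.35, d_Site 3 = 19.31 km.
Circle about each station: (x + 138.4)² + (y − 167.3)² = 81.05²; (x − 161.9)² + (y + 81.5)² = 325.35²; (x + 109.9)² + (y − 108.5)² = 19.31².
Subtracting the Site 1 equation from the Site 2 and Site 3 equations removes the quadratic terms:
600.6 x − 497.6 y = -113573.51
57.0 x − 117.6 y = -17097.36
Solving the 2×2 system: x ≈ -114.7, y ≈ 89.8 km.
Check against Site 1 (with the unrounded x, y): √((x + 138.4)²+(y − 167.3)²) = 81.05 ≈ 81.05 km. ✓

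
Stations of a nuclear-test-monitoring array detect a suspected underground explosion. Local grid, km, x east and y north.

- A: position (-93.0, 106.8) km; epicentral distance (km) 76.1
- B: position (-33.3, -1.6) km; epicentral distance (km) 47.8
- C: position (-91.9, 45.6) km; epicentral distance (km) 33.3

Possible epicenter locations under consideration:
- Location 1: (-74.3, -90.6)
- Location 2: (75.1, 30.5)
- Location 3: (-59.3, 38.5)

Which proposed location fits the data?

For each candidate, compare |candidate − station| to the reported distance:
Location 1: residuals A 122.2, B 50.2, C 104.0 → max 122.2 km
Location 2: residuals A 108.5, B 65.3, C 134.4 → max 134.4 km
Location 3: residuals A 0.1, B 0.0, C 0.1 → max 0.1 km
Only Location 3 has all residuals ≈ 0.

Location 3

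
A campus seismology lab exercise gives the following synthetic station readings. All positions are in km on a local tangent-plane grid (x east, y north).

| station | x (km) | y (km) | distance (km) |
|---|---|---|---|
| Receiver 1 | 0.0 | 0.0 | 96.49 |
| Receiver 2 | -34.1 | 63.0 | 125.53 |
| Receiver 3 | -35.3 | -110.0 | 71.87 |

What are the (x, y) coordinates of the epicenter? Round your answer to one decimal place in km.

Circle about each station: x² + y² = 96.49²; (x + 34.1)² + (y − 63.0)² = 125.53²; (x + 35.3)² + (y + 110.0)² = 71.87².
Subtracting pairs of circle equations eliminates x²+y² and gives linear equations (the radical axes):
-68.2 x + 126.0 y = -1315.65
-70.6 x − 220.0 y = 17491.11
Solving the 2×2 system: x ≈ -80.1, y ≈ -53.8 km.

x ≈ -80.1 km, y ≈ -53.8 km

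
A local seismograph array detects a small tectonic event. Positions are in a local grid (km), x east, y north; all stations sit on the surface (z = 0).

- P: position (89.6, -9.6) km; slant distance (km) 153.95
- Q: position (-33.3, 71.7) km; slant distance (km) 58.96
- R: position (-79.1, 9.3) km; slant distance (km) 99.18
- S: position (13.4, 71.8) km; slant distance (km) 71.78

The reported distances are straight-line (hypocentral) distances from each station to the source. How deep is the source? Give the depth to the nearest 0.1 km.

z ≈ 58.7 km

Each station gives a sphere (x−x_i)² + (y−y_i)² + z² = d_i² (stations at z=0).
Subtracting the P sphere from Q and R: z² cancels, leaving linear equations in x and y:
-245.8 x + 162.6 y = 18353.78
-337.4 x + 37.8 y = 12086.91
Solving: x ≈ -27.903, y ≈ 70.696 km (keep extra digits for the depth step; rounded: -27.9, 70.7).
Then from the P sphere: z² = 153.95² − (x − 89.6)² − (y + 9.6)² with x = -27.903, y = 70.696, so z ≈ 58.704 ≈ 58.7 km.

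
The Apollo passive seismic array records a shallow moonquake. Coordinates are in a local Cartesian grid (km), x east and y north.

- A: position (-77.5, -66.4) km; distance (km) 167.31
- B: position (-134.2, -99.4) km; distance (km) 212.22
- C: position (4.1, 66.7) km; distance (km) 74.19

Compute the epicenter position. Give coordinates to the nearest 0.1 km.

x ≈ -62.1 km, y ≈ 100.2 km

Circle about each station: (x + 77.5)² + (y + 66.4)² = 167.31²; (x + 134.2)² + (y + 99.4)² = 212.22²; (x − 4.1)² + (y − 66.7)² = 74.19².
Subtracting the A equation from the B and C equations removes the quadratic terms:
-113.4 x − 66.0 y = 430.10
163.2 x + 266.2 y = 16538.97
Solving the 2×2 system: x ≈ -62.1, y ≈ 100.2 km.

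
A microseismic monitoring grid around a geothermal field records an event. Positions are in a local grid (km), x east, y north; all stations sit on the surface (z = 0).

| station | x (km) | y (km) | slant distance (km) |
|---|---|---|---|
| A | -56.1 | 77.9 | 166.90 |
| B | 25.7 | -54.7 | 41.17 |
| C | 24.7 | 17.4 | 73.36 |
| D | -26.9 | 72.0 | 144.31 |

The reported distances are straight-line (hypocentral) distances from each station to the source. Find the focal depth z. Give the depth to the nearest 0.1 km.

z ≈ 26.9 km

Each station gives a sphere (x−x_i)² + (y−y_i)² + z² = d_i² (stations at z=0).
Subtracting the A sphere from B and C: z² cancels, leaving linear equations in x and y:
163.6 x − 265.2 y = 20597.60
161.6 x − 121.0 y = 14171.15
Solving: x ≈ 54.893, y ≈ -43.805 km (keep extra digits for the depth step; rounded: 54.9, -43.8).
Then from the A sphere: z² = 166.90² − (x + 56.1)² − (y − 77.9)² with x = 54.893, y = -43.805, so z ≈ 26.908 ≈ 26.9 km.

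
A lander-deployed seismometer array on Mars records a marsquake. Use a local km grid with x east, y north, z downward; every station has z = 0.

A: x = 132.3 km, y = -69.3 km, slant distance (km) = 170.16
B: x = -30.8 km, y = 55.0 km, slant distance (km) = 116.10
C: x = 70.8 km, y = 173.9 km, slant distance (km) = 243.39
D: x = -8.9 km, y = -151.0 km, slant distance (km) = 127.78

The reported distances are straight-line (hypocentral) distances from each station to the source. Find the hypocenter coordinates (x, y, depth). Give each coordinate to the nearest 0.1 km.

Each station gives a sphere (x−x_i)² + (y−y_i)² + z² = d_i² (stations at z=0).
Subtracting the A sphere from B and C: z² cancels, leaving linear equations in x and y:
-326.2 x + 248.6 y = -2856.92
-123.0 x + 486.4 y = -17336.20
Solving: x ≈ -22.799, y ≈ -41.407 km (keep extra digits for the depth step; rounded: -22.8, -41.4).
Then from the A sphere: z² = 170.16² − (x − 132.3)² − (y + 69.3)² with x = -22.799, y = -41.407, so z ≈ 64.193 ≈ 64.2 km.

x ≈ -22.8 km, y ≈ -41.4 km, depth ≈ 64.2 km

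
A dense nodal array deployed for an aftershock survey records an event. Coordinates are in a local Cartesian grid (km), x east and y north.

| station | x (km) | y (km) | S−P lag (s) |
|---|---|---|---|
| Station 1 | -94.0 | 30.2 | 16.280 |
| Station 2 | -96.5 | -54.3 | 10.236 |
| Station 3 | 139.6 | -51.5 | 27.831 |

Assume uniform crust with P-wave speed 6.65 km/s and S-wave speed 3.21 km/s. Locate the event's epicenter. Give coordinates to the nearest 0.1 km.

Distance from S−P lag: d = Δt · v_P v_S / (v_P − v_S) = Δt · (6.65·3.21)/(6.65−3.21) ≈ 6.2054·Δt.
So d_Station 1 = 101.02, d_Station 2 = 63.52, d_Station 3 = 172.70 km.
Circle about each station: (x + 94.0)² + (y − 30.2)² = 101.02²; (x + 96.5)² + (y + 54.3)² = 63.52²; (x − 139.6)² + (y + 51.5)² = 172.70².
Subtracting the Station 1 equation from the Station 2 and Station 3 equations removes the quadratic terms:
-5.0 x − 169.0 y = 8682.95
467.2 x − 163.4 y = -7227.88
Solving the 2×2 system: x ≈ -33.1, y ≈ -50.4 km.
Check against Station 1 (with the unrounded x, y): √((x + 94.0)²+(y − 30.2)²) = 101.02 ≈ 101.02 km. ✓

x ≈ -33.1 km, y ≈ -50.4 km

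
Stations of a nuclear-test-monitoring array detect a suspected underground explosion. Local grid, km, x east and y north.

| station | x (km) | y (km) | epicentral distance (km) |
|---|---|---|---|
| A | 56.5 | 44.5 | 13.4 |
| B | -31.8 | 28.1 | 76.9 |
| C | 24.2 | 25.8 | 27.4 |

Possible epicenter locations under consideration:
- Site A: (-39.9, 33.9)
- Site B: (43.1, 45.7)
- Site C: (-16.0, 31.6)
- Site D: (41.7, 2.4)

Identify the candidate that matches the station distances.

For each candidate, compare |candidate − station| to the reported distance:
Site A: residuals A 83.6, B 66.9, C 37.2 → max 83.6 km
Site B: residuals A 0.1, B 0.0, C 0.0 → max 0.1 km
Site C: residuals A 60.2, B 60.7, C 13.2 → max 60.7 km
Site D: residuals A 31.2, B 1.0, C 1.8 → max 31.2 km
Only Site B has all residuals ≈ 0.

Site B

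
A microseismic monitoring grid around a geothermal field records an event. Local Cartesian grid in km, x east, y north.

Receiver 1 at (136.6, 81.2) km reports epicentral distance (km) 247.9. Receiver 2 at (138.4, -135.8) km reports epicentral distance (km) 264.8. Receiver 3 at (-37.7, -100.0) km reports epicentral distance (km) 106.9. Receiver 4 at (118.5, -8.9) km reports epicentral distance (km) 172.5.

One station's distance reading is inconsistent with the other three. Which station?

Receiver 4

Solve using three stations at a time. Using Receiver 1, Receiver 2, Receiver 3 (subtract circle equations pairwise → linear system) gives (x, y) ≈ (-94.2, -9.3).
Distances from that point to each station vs reported:
  Receiver 1: calculated 247.9 vs reported 247.9 → residual 0.0 km
  Receiver 2: calculated 264.8 vs reported 264.8 → residual 0.0 km
  Receiver 3: calculated 106.9 vs reported 106.9 → residual 0.0 km
  Receiver 4: calculated 212.7 vs reported 172.5 → residual 40.2 km
Receiver 1, Receiver 2, Receiver 3 are mutually consistent (residuals ≈ 0); Receiver 4 is off by 40.2 km.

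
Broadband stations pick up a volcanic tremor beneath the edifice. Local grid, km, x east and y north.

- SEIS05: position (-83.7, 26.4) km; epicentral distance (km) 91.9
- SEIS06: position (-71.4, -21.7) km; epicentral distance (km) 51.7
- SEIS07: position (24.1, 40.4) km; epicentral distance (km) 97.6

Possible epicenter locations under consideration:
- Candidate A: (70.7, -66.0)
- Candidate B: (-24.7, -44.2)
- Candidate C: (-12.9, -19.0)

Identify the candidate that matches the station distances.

For each candidate, compare |candidate − station| to the reported distance:
Candidate A: residuals SEIS05 88.0, SEIS06 97.1, SEIS07 18.6 → max 97.1 km
Candidate B: residuals SEIS05 0.1, SEIS06 0.1, SEIS07 0.1 → max 0.1 km
Candidate C: residuals SEIS05 7.8, SEIS06 6.9, SEIS07 27.6 → max 27.6 km
Only Candidate B has all residuals ≈ 0.

Candidate B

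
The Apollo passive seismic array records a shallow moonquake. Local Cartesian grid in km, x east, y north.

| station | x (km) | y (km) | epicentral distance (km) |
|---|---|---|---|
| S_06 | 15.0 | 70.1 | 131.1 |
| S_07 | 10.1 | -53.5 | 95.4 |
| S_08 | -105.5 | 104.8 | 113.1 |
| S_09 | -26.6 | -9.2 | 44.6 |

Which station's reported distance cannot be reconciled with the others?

S_06

Solve using three stations at a time. Using S_07, S_08, S_09 (subtract circle equations pairwise → linear system) gives (x, y) ≈ (-70.6, -2.7).
Distances from that point to each station vs reported:
  S_06: calculated 112.4 vs reported 131.1 → residual 18.7 km
  S_07: calculated 95.3 vs reported 95.4 → residual 0.1 km
  S_08: calculated 113.0 vs reported 113.1 → residual 0.1 km
  S_09: calculated 44.4 vs reported 44.6 → residual 0.2 km
S_07, S_08, S_09 are mutually consistent (residuals ≈ 0); S_06 is off by 18.7 km.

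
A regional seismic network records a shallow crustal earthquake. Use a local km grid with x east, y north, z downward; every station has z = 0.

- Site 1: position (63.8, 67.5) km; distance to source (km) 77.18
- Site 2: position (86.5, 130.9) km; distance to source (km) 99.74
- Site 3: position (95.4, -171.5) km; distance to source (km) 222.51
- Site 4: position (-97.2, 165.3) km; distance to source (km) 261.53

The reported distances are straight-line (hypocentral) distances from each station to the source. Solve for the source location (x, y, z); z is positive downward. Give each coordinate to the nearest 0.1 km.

x ≈ 134.7 km, y ≈ 46.4 km, depth ≈ 22.0 km

Each station gives a sphere (x−x_i)² + (y−y_i)² + z² = d_i² (stations at z=0).
Subtracting the Site 1 sphere from Site 2 and Site 3: z² cancels, leaving linear equations in x and y:
45.4 x + 126.8 y = 11999.05
63.2 x − 478.0 y = -13667.23
Solving: x ≈ 134.698, y ≈ 46.402 km (keep extra digits for the depth step; rounded: 134.7, 46.4).
Then from the Site 1 sphere: z² = 77.18² − (x − 63.8)² − (y − 67.5)² with x = 134.698, y = 46.402, so z ≈ 22.025 ≈ 22.0 km.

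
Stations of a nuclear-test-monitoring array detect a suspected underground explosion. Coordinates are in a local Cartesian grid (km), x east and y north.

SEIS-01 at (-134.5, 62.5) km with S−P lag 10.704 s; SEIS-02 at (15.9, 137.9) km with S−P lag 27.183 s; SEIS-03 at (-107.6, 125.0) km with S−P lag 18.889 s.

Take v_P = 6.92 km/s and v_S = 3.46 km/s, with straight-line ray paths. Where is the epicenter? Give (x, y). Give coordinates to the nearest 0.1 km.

Distance from S−P lag: d = Δt · v_P v_S / (v_P − v_S) = Δt · (6.92·3.46)/(6.92−3.46) ≈ 6.9200·Δt.
So d_SEIS-01 = 74.07, d_SEIS-02 = 188.11, d_SEIS-03 = 130.71 km.
Circle about each station: (x + 134.5)² + (y − 62.5)² = 74.07²; (x − 15.9)² + (y − 137.9)² = 188.11²; (x + 107.6)² + (y − 125.0)² = 130.71².
Subtracting pairs of circle equations eliminates x²+y² and gives linear equations (the radical axes):
300.8 x + 150.8 y = -32626.29
53.8 x + 125.0 y = -6392.48
Solving the 2×2 system: x ≈ -105.6, y ≈ -5.7 km.

x ≈ -105.6 km, y ≈ -5.7 km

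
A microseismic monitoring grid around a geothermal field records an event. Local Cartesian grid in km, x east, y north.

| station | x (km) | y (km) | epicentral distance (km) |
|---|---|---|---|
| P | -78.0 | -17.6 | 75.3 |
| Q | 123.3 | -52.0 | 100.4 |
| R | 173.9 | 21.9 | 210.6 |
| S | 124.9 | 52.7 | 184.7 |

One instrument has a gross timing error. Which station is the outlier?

Solve using three stations at a time. Using P, R, S (subtract circle equations pairwise → linear system) gives (x, y) ≈ (-18.5, -63.6).
Distances from that point to each station vs reported:
  P: calculated 75.2 vs reported 75.3 → residual 0.1 km
  Q: calculated 142.3 vs reported 100.4 → residual 41.9 km
  R: calculated 210.6 vs reported 210.6 → residual 0.0 km
  S: calculated 184.7 vs reported 184.7 → residual 0.0 km
P, R, S are mutually consistent (residuals ≈ 0); Q is off by 41.9 km.

Q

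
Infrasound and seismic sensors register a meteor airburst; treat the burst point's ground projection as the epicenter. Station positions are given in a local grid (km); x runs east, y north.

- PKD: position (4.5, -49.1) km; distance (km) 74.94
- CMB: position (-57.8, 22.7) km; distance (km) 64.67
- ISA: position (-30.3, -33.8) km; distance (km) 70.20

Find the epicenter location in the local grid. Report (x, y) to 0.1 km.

Circle about each station: (x − 4.5)² + (y + 49.1)² = 74.94²; (x + 57.8)² + (y − 22.7)² = 64.67²; (x + 30.3)² + (y + 33.8)² = 70.20².
Subtracting the PKD equation from the CMB and ISA equations removes the quadratic terms:
-124.6 x + 143.6 y = 2858.86
-69.6 x + 30.6 y = 317.43
Solving the 2×2 system: x ≈ 6.8, y ≈ 25.8 km.

x ≈ 6.8 km, y ≈ 25.8 km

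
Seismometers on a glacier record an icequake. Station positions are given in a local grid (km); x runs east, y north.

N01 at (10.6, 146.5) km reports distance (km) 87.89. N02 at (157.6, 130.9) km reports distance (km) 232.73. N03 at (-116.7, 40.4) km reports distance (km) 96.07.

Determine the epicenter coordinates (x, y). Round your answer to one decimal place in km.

(-75.1, 127.0)

Circle about each station: (x − 10.6)² + (y − 146.5)² = 87.89²; (x − 157.6)² + (y − 130.9)² = 232.73²; (x + 116.7)² + (y − 40.4)² = 96.07².
Subtracting pairs of circle equations eliminates x²+y² and gives linear equations (the radical axes):
294.0 x − 31.2 y = -26040.64
-254.6 x − 212.2 y = -7828.35
Solving the 2×2 system: x ≈ -75.1, y ≈ 127.0 km.
Check against N01 (with the unrounded x, y): √((x − 10.6)²+(y − 146.5)²) = 87.89 ≈ 87.89 km. ✓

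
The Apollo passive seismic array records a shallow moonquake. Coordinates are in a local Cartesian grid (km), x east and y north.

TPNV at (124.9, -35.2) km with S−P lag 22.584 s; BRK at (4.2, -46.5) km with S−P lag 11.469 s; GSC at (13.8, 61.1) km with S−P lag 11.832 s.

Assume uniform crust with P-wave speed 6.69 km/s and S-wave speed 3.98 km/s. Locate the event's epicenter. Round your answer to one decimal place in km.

Distance from S−P lag: d = Δt · v_P v_S / (v_P − v_S) = Δt · (6.69·3.98)/(6.69−3.98) ≈ 9.8252·Δt.
So d_TPNV = 221.89, d_BRK = 112.68, d_GSC = 116.25 km.
Circle about each station: (x − 124.9)² + (y + 35.2)² = 221.89²; (x − 4.2)² + (y + 46.5)² = 112.68²; (x − 13.8)² + (y − 61.1)² = 116.25².
Subtracting pairs of circle equations eliminates x²+y² and gives linear equations (the radical axes):
-241.4 x − 22.6 y = 21879.23
-222.2 x + 192.6 y = 22805.71
Solving the 2×2 system: x ≈ -91.8, y ≈ 12.5 km.
Check against TPNV (with the unrounded x, y): √((x − 124.9)²+(y + 35.2)²) = 221.89 ≈ 221.89 km. ✓

(-91.8, 12.5)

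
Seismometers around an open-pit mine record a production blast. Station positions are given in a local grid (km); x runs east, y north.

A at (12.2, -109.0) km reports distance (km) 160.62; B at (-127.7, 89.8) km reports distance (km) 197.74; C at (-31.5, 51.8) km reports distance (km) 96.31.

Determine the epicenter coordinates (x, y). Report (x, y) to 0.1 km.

Circle about each station: (x − 12.2)² + (y + 109.0)² = 160.62²; (x + 127.7)² + (y − 89.8)² = 197.74²; (x + 31.5)² + (y − 51.8)² = 96.31².
Subtracting the A equation from the B and C equations removes the quadratic terms:
-279.8 x + 397.6 y = -960.83
-87.4 x + 321.6 y = 8168.82
Solving the 2×2 system: x ≈ 64.4, y ≈ 42.9 km.

64.4 km east, 42.9 km north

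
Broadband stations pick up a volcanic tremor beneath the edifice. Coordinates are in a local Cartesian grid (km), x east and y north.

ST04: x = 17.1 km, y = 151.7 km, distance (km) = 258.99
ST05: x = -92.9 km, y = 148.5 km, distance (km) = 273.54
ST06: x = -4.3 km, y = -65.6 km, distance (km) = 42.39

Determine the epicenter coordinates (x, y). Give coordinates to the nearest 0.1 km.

x ≈ 4.8 km, y ≈ -107.0 km

Circle about each station: (x − 17.1)² + (y − 151.7)² = 258.99²; (x + 92.9)² + (y − 148.5)² = 273.54²; (x + 4.3)² + (y + 65.6)² = 42.39².
Subtracting the ST04 equation from the ST05 and ST06 equations removes the quadratic terms:
-220.0 x − 6.4 y = -370.95
-42.8 x − 434.6 y = 46295.46
Solving the 2×2 system: x ≈ 4.8, y ≈ -107.0 km.
Check against ST04 (with the unrounded x, y): √((x − 17.1)²+(y − 151.7)²) = 258.99 ≈ 258.99 km. ✓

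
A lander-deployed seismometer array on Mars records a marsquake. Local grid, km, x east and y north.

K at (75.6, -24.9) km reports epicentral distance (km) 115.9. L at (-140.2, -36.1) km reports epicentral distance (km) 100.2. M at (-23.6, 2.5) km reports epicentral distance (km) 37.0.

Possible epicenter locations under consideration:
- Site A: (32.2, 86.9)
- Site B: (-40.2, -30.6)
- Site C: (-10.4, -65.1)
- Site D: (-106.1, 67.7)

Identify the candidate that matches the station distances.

Site B

For each candidate, compare |candidate − station| to the reported distance:
Site A: residuals K 4.0, L 111.6, M 64.2 → max 111.6 km
Site B: residuals K 0.0, L 0.0, M 0.0 → max 0.0 km
Site C: residuals K 21.0, L 32.8, M 31.9 → max 32.8 km
Site D: residuals K 88.0, L 9.1, M 68.2 → max 88.0 km
Only Site B has all residuals ≈ 0.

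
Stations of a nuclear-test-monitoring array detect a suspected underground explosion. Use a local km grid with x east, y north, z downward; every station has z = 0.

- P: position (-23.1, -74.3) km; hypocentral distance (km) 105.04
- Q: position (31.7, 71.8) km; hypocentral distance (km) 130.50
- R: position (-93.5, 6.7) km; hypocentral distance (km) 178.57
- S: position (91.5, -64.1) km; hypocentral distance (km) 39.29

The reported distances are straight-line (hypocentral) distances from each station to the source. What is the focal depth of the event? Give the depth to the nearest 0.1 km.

Each station gives a sphere (x−x_i)² + (y−y_i)² + z² = d_i² (stations at z=0).
Subtracting the P sphere from Q and R: z² cancels, leaving linear equations in x and y:
109.6 x + 292.2 y = -5890.82
-140.8 x + 162.0 y = -18120.80
Solving: x ≈ 73.698, y ≈ -47.803 km (keep extra digits for the depth step; rounded: 73.7, -47.8).
Then from the P sphere: z² = 105.04² − (x + 23.1)² − (y + 74.3)² with x = 73.698, y = -47.803, so z ≈ 31.007 ≈ 31.0 km.

31.0 km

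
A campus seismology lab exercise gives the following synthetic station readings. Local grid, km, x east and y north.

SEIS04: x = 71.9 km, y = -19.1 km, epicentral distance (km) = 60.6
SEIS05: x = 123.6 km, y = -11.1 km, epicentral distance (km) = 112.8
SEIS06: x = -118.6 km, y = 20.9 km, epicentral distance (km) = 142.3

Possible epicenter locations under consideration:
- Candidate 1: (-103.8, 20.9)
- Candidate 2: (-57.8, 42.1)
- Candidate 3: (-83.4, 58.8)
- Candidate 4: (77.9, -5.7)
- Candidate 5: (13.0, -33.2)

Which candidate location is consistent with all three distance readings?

For each candidate, compare |candidate − station| to the reported distance:
Candidate 1: residuals SEIS04 119.6, SEIS05 116.8, SEIS06 127.5 → max 127.5 km
Candidate 2: residuals SEIS04 82.8, SEIS05 76.2, SEIS06 77.9 → max 82.8 km
Candidate 3: residuals SEIS04 113.1, SEIS05 105.7, SEIS06 90.6 → max 113.1 km
Candidate 4: residuals SEIS04 45.9, SEIS05 66.8, SEIS06 56.0 → max 66.8 km
Candidate 5: residuals SEIS04 0.0, SEIS05 0.0, SEIS06 0.0 → max 0.0 km
Only Candidate 5 has all residuals ≈ 0.

Candidate 5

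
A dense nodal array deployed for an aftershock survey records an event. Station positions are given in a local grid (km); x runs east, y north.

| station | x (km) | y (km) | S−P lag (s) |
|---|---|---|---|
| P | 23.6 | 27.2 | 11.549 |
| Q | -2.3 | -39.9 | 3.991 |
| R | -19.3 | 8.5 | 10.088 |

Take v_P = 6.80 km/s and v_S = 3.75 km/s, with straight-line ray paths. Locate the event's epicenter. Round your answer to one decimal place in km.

Distance from S−P lag: d = Δt · v_P v_S / (v_P − v_S) = Δt · (6.80·3.75)/(6.80−3.75) ≈ 8.3607·Δt.
So d_P = 96.56, d_Q = 33.37, d_R = 84.34 km.
Circle about each station: (x − 23.6)² + (y − 27.2)² = 96.56²; (x + 2.3)² + (y + 39.9)² = 33.37²; (x + 19.3)² + (y − 8.5)² = 84.34².
Subtracting pairs of circle equations eliminates x²+y² and gives linear equations (the radical axes):
-51.8 x − 134.2 y = 8510.78
-85.8 x − 37.4 y = 1358.54
Solving the 2×2 system: x ≈ 14.2, y ≈ -68.9 km.

14.2 km east, -68.9 km north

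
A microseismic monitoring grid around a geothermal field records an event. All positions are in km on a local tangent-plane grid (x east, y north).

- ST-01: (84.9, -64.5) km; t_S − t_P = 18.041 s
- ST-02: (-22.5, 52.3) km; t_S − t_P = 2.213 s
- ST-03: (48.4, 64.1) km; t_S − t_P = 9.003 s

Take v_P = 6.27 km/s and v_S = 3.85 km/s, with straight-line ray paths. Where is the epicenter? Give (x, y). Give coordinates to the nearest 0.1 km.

x ≈ -41.4 km, y ≈ 63.7 km

Distance from S−P lag: d = Δt · v_P v_S / (v_P − v_S) = Δt · (6.27·3.85)/(6.27−3.85) ≈ 9.9750·Δt.
So d_ST-01 = 179.96, d_ST-02 = 22.07, d_ST-03 = 89.80 km.
Circle about each station: (x − 84.9)² + (y + 64.5)² = 179.96²; (x + 22.5)² + (y − 52.3)² = 22.07²; (x − 48.4)² + (y − 64.1)² = 89.80².
Subtracting the ST-01 equation from the ST-02 and ST-03 equations removes the quadratic terms:
-214.8 x + 233.6 y = 23771.80
-73.0 x + 257.2 y = 19404.67
Solving the 2×2 system: x ≈ -41.4, y ≈ 63.7 km.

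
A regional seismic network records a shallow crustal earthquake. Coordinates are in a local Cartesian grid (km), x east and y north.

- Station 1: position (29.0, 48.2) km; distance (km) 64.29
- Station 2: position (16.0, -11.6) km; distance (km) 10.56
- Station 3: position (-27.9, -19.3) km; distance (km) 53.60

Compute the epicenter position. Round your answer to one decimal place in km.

Circle about each station: (x − 29.0)² + (y − 48.2)² = 64.29²; (x − 16.0)² + (y + 11.6)² = 10.56²; (x + 27.9)² + (y + 19.3)² = 53.60².
Subtracting pairs of circle equations eliminates x²+y² and gives linear equations (the radical axes):
-26.0 x − 119.6 y = 1248.01
-113.8 x − 135.0 y = -753.10
Solving the 2×2 system: x ≈ 25.6, y ≈ -16.0 km.
Check against Station 1 (with the unrounded x, y): √((x − 29.0)²+(y − 48.2)²) = 64.29 ≈ 64.29 km. ✓

(25.6, -16.0)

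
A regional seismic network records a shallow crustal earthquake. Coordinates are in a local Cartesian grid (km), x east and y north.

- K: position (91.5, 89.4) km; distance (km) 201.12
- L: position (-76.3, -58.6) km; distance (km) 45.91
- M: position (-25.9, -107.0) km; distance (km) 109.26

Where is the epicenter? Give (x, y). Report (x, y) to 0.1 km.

Circle about each station: (x − 91.5)² + (y − 89.4)² = 201.12²; (x + 76.3)² + (y + 58.6)² = 45.91²; (x + 25.9)² + (y + 107.0)² = 109.26².
Subtracting pairs of circle equations eliminates x²+y² and gives linear equations (the radical axes):
-335.6 x − 296.0 y = 31232.57
-234.8 x − 392.8 y = 24266.71
Solving the 2×2 system: x ≈ -81.6, y ≈ -13.0 km.

x ≈ -81.6 km, y ≈ -13.0 km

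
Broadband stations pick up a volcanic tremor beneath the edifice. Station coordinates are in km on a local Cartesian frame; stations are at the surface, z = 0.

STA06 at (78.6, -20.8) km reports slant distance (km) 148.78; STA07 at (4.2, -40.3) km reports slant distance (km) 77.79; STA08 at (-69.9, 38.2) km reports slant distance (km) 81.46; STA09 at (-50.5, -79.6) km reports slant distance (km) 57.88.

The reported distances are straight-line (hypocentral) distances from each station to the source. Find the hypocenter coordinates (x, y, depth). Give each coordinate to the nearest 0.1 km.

Each station gives a sphere (x−x_i)² + (y−y_i)² + z² = d_i² (stations at z=0).
Subtracting the STA06 sphere from STA07 and STA08: z² cancels, leaving linear equations in x and y:
-148.8 x − 39.0 y = 11115.33
-297.0 x + 118.0 y = 15234.41
Solving: x ≈ -65.397, y ≈ -35.495 km (keep extra digits for the depth step; rounded: -65.4, -35.5).
Then from the STA06 sphere: z² = 148.78² − (x − 78.6)² − (y + 20.8)² with x = -65.397, y = -35.495, so z ≈ 34.415 ≈ 34.4 km.

(-65.4, -35.5, 34.4)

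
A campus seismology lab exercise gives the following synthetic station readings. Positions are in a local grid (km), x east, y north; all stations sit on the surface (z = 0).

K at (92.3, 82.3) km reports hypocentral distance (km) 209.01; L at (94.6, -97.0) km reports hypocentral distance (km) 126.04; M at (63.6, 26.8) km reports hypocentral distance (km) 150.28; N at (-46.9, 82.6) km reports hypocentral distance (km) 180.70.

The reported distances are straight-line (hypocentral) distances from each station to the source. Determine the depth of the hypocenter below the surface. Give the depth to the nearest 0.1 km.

Each station gives a sphere (x−x_i)² + (y−y_i)² + z² = d_i² (stations at z=0).
Subtracting the K sphere from L and M: z² cancels, leaving linear equations in x and y:
4.6 x − 358.6 y = 30864.68
-57.4 x − 111.0 y = 10571.72
Solving: x ≈ -17.305, y ≈ -86.292 km (keep extra digits for the depth step; rounded: -17.3, -86.3).
Then from the K sphere: z² = 209.01² − (x − 92.3)² − (y − 82.3)² with x = -17.305, y = -86.292, so z ≈ 56.997 ≈ 57.0 km.

57.0 km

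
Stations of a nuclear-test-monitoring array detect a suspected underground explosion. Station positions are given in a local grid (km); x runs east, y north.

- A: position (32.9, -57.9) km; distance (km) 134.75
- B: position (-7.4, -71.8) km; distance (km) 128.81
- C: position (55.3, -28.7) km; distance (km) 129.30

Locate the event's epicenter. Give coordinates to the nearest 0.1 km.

x ≈ -46.6 km, y ≈ 50.9 km

Circle about each station: (x − 32.9)² + (y + 57.9)² = 134.75²; (x + 7.4)² + (y + 71.8)² = 128.81²; (x − 55.3)² + (y + 28.7)² = 129.30².
Subtracting the A equation from the B and C equations removes the quadratic terms:
-80.6 x − 27.8 y = 2340.73
44.8 x + 58.4 y = 886.03
Solving the 2×2 system: x ≈ -46.6, y ≈ 50.9 km.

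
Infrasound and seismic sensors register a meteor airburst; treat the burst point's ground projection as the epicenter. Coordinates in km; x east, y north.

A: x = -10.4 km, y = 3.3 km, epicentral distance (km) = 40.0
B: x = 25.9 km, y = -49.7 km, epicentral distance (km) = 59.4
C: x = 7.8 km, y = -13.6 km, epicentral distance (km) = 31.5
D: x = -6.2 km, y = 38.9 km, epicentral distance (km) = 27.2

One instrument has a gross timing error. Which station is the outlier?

Solve using three stations at a time. Using A, B, C (subtract circle equations pairwise → linear system) gives (x, y) ≈ (29.1, 9.6).
Distances from that point to each station vs reported:
  A: calculated 40.0 vs reported 40.0 → residual 0.0 km
  B: calculated 59.4 vs reported 59.4 → residual 0.0 km
  C: calculated 31.5 vs reported 31.5 → residual 0.0 km
  D: calculated 45.9 vs reported 27.2 → residual 18.7 km
A, B, C are mutually consistent (residuals ≈ 0); D is off by 18.7 km.

D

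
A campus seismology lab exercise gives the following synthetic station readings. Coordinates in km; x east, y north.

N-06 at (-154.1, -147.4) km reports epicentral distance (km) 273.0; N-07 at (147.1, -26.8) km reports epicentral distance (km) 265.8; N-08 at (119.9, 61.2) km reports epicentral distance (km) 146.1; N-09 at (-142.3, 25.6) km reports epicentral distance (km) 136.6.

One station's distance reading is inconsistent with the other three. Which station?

Solve using three stations at a time. Using N-06, N-08, N-09 (subtract circle equations pairwise → linear system) gives (x, y) ≈ (-22.9, 92.0).
Distances from that point to each station vs reported:
  N-06: calculated 273.0 vs reported 273.0 → residual 0.0 km
  N-07: calculated 207.4 vs reported 265.8 → residual 58.4 km
  N-08: calculated 146.1 vs reported 146.1 → residual 0.0 km
  N-09: calculated 136.6 vs reported 136.6 → residual 0.0 km
N-06, N-08, N-09 are mutually consistent (residuals ≈ 0); N-07 is off by 58.4 km.

N-07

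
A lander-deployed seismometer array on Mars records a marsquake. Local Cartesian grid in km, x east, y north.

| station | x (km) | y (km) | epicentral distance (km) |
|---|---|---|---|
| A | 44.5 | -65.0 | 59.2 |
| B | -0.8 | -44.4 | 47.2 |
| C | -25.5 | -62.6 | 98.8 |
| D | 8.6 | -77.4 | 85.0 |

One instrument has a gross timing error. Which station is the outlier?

Solve using three stations at a time. Using A, C, D (subtract circle equations pairwise → linear system) gives (x, y) ≈ (56.1, -6.9).
Distances from that point to each station vs reported:
  A: calculated 59.3 vs reported 59.2 → residual 0.1 km
  B: calculated 68.2 vs reported 47.2 → residual 21.0 km
  C: calculated 98.9 vs reported 98.8 → residual 0.1 km
  D: calculated 85.1 vs reported 85.0 → residual 0.1 km
A, C, D are mutually consistent (residuals ≈ 0); B is off by 21.0 km.

B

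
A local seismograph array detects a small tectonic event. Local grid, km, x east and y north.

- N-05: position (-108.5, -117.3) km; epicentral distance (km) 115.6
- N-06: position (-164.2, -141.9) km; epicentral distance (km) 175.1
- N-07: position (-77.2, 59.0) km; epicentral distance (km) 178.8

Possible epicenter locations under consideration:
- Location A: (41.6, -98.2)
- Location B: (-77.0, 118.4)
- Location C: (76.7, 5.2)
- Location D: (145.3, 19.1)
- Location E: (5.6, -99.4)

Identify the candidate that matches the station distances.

For each candidate, compare |candidate − station| to the reported distance:
Location A: residuals N-05 35.7, N-06 35.3, N-07 18.2 → max 35.7 km
Location B: residuals N-05 122.2, N-06 99.4, N-07 119.4 → max 122.2 km
Location C: residuals N-05 106.4, N-06 107.2, N-07 15.8 → max 107.2 km
Location D: residuals N-05 172.5, N-06 173.8, N-07 47.2 → max 173.8 km
Location E: residuals N-05 0.1, N-06 0.1, N-07 0.1 → max 0.1 km
Only Location E has all residuals ≈ 0.

Location E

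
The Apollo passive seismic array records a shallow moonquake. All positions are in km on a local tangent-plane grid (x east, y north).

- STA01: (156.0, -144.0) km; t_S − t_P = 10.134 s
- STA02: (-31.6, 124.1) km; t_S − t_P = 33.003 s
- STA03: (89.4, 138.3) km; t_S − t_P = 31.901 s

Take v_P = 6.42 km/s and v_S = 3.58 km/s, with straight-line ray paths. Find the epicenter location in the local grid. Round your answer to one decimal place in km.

(77.7, -119.6)

Distance from S−P lag: d = Δt · v_P v_S / (v_P − v_S) = Δt · (6.42·3.58)/(6.42−3.58) ≈ 8.0928·Δt.
So d_STA01 = 82.01, d_STA02 = 267.09, d_STA03 = 258.17 km.
Circle about each station: (x − 156.0)² + (y + 144.0)² = 82.01²; (x + 31.6)² + (y − 124.1)² = 267.09²; (x − 89.4)² + (y − 138.3)² = 258.17².
Subtracting pairs of circle equations eliminates x²+y² and gives linear equations (the radical axes):
-375.2 x + 536.2 y = -93284.06
-133.2 x + 564.6 y = -77878.86
Solving the 2×2 system: x ≈ 77.7, y ≈ -119.6 km.
Check against STA01 (with the unrounded x, y): √((x − 156.0)²+(y + 144.0)²) = 82.02 ≈ 82.01 km. ✓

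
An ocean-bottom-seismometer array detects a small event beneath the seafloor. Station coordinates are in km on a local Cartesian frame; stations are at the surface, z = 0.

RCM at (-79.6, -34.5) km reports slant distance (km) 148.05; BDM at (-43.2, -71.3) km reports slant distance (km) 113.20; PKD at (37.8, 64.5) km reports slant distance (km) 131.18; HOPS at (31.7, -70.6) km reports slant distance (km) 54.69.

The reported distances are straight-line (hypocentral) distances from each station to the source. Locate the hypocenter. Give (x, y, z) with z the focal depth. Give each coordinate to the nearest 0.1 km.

(59.7, -56.8, 44.9)

Each station gives a sphere (x−x_i)² + (y−y_i)² + z² = d_i² (stations at z=0).
Subtracting the RCM sphere from BDM and PKD: z² cancels, leaving linear equations in x and y:
72.8 x − 73.6 y = 8528.08
234.8 x + 198.0 y = 2773.29
Solving: x ≈ 59.714, y ≈ -56.806 km (keep extra digits for the depth step; rounded: 59.7, -56.8).
Then from the RCM sphere: z² = 148.05² − (x + 79.6)² − (y + 34.5)² with x = 59.714, y = -56.806, so z ≈ 44.865 ≈ 44.9 km.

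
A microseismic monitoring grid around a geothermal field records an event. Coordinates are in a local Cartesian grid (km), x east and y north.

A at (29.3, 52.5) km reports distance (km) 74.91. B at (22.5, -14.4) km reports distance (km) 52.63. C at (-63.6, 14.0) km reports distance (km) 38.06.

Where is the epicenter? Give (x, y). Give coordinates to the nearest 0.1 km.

x ≈ -27.1 km, y ≈ 3.2 km

Circle about each station: (x − 29.3)² + (y − 52.5)² = 74.91²; (x − 22.5)² + (y + 14.4)² = 52.63²; (x + 63.6)² + (y − 14.0)² = 38.06².
Subtracting the A equation from the B and C equations removes the quadratic terms:
-13.6 x − 133.8 y = -59.54
-185.8 x − 77.0 y = 4789.16
Solving the 2×2 system: x ≈ -27.1, y ≈ 3.2 km.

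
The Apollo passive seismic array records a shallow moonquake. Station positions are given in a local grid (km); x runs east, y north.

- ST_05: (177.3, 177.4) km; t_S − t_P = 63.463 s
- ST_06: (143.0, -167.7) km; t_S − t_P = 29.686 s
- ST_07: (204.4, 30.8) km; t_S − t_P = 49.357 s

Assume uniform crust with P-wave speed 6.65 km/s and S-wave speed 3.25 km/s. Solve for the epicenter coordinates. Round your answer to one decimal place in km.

Distance from S−P lag: d = Δt · v_P v_S / (v_P − v_S) = Δt · (6.65·3.25)/(6.65−3.25) ≈ 6.3566·Δt.
So d_ST_05 = 403.41, d_ST_06 = 188.70, d_ST_07 = 313.74 km.
Circle about each station: (x − 177.3)² + (y − 177.4)² = 403.41²; (x − 143.0)² + (y + 167.7)² = 188.70²; (x − 204.4)² + (y − 30.8)² = 313.74².
Subtracting the ST_05 equation from the ST_06 and ST_07 equations removes the quadratic terms:
-68.6 x − 690.2 y = 112798.18
54.2 x − 293.2 y = 44128.79
Solving the 2×2 system: x ≈ -45.5, y ≈ -158.9 km.

x ≈ -45.5 km, y ≈ -158.9 km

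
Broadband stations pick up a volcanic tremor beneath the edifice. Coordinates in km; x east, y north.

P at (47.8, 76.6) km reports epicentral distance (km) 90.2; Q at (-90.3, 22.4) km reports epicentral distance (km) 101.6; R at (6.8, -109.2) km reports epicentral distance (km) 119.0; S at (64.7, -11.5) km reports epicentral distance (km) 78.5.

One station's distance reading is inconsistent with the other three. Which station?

Solve using three stations at a time. Using P, R, S (subtract circle equations pairwise → linear system) gives (x, y) ≈ (-11.2, 8.4).
Distances from that point to each station vs reported:
  P: calculated 90.2 vs reported 90.2 → residual 0.0 km
  Q: calculated 80.3 vs reported 101.6 → residual 21.3 km
  R: calculated 119.0 vs reported 119.0 → residual 0.0 km
  S: calculated 78.5 vs reported 78.5 → residual 0.0 km
P, R, S are mutually consistent (residuals ≈ 0); Q is off by 21.3 km.

Q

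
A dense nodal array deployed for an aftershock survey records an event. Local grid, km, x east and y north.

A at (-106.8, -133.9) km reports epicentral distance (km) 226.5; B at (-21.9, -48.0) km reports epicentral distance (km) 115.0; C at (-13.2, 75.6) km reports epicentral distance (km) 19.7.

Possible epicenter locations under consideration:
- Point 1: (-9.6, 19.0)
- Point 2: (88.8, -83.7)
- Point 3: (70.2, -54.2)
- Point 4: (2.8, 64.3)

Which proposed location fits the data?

Point 4

For each candidate, compare |candidate − station| to the reported distance:
Point 1: residuals A 45.3, B 46.9, C 37.0 → max 46.9 km
Point 2: residuals A 24.6, B 1.3, C 169.5 → max 169.5 km
Point 3: residuals A 32.4, B 22.7, C 134.6 → max 134.6 km
Point 4: residuals A 0.0, B 0.0, C 0.1 → max 0.1 km
Only Point 4 has all residuals ≈ 0.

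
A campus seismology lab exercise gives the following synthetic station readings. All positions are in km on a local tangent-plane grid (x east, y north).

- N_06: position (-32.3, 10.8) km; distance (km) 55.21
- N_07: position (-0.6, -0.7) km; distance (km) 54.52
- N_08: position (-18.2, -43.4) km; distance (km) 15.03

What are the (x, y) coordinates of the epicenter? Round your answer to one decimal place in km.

Circle about each station: (x + 32.3)² + (y − 10.8)² = 55.21²; (x + 0.6)² + (y + 0.7)² = 54.52²; (x + 18.2)² + (y + 43.4)² = 15.03².
Subtracting the N_06 equation from the N_07 and N_08 equations removes the quadratic terms:
63.4 x − 23.0 y = -1083.37
28.2 x − 108.4 y = 3877.11
Solving the 2×2 system: x ≈ -33.2, y ≈ -44.4 km.

x ≈ -33.2 km, y ≈ -44.4 km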